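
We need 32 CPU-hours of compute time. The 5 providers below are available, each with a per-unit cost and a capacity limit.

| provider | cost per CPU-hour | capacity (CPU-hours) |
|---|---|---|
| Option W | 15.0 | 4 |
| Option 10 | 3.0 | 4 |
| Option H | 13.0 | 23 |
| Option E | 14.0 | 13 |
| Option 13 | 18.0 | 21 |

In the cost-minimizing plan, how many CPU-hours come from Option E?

Fill from the cheapest provider first.
Take 4 from Option 10 at 3.0 — need 28 more.
Option H (13.0): use full 23 — 5 CPU-hours to go.
Option E at 14.0: take 5 of its 13 — requirement met.
Option W, Option 13: unused.

5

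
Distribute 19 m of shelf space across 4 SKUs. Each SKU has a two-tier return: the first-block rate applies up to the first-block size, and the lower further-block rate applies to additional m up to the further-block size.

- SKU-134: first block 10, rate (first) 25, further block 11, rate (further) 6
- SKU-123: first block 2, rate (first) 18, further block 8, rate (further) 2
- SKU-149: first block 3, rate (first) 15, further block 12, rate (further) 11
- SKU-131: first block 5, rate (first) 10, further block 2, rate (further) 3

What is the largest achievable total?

375

Treat each block as its own option and order by rate: SKU-134/first 25 > SKU-123/first 18 > SKU-149/first 15 > SKU-149/second 11 > SKU-131/first 10 > SKU-134/second 6 > SKU-131/second 3 > SKU-123/second 2.
SKU-134 first at 25: fill all 10 ; 9 left.
SKU-123/first (18): +2 ; 7 left.
SKU-149/first (15): +3 ; 4 left.
SKU-149 second at 11: only 4 left, fill 4.
Total = 25×10 + 18×2 + 15×3 + 11×4 = 375.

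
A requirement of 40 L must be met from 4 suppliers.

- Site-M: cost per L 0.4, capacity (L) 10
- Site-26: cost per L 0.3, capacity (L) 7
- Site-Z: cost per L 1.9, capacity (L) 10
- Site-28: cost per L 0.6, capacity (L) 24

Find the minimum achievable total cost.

Use suppliers in increasing cost order.
Take 7 from Site-26 at 0.3 → need 33 more.
Site-M at 0.4: take all 10 L → 23 still needed.
Site-28 (0.6): take the remaining 23 → done.
Site-Z: unused.
Cost = 7×0.3 + 10×0.4 + 23×0.6 = 19.9.

19.9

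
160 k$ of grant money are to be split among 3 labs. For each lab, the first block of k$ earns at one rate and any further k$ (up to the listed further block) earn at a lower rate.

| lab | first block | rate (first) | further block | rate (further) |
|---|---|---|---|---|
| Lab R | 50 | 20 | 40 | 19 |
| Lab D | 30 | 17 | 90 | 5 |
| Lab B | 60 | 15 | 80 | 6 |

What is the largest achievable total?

Order all 6 blocks by rate: Lab R/T1 20 > Lab R/T2 19 > Lab D/T1 17 > Lab B/T1 15 > Lab B/T2 6 > Lab D/T2 5.
Fill Lab R T1 block (50 at 20) — 110 left.
Lab R/T2 (19): +40 — 70 left.
Lab D T1 at 17: fill all 30 — 40 left.
Lab B/T1: +40 of 60 at 15; pool empty.
Total = 20×50 + 19×40 + 17×30 + 15×40 = 2870.

2870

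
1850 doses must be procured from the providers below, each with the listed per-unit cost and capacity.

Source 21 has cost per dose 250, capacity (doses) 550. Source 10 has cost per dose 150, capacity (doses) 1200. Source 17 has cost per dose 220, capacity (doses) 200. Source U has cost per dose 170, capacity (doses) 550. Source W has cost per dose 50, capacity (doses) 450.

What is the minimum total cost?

236500

Use providers in increasing cost order.
Take 450 from Source W at 50 → need 1400 more.
Source 10 at 150: take all 1200 doses → 200 still needed.
Take 200 from Source U at 170 to finish.
Source 17, Source 21: unused.
Cost = 450×50 + 1200×150 + 200×170 = 236500.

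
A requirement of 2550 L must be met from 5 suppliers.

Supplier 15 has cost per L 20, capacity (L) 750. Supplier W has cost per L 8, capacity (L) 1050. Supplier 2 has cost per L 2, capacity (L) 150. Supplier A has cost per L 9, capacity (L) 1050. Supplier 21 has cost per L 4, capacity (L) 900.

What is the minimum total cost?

Use suppliers in increasing cost order.
Supplier 2 at 2: take all 150 L — 2400 still needed.
Supplier 21 at 4: take all 900 L — 1500 still needed.
Supplier W (8): use full 1050 — 450 L to go.
Take 450 from Supplier A at 9 to finish.
Supplier 15: unused.
Cost = 150×2 + 900×4 + 1050×8 + 450×9 = 16350.

16350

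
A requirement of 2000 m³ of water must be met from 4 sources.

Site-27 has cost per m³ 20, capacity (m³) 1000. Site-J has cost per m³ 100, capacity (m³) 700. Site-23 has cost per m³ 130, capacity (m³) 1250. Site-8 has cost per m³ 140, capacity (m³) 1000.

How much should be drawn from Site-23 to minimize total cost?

Use sources in increasing cost order.
Site-27 at 20: take all 1000 m³ → 1000 still needed.
Site-J at 100: take all 700 m³ → 300 still needed.
Site-23 (130): take the remaining 300 → done.
Site-8: unused.

300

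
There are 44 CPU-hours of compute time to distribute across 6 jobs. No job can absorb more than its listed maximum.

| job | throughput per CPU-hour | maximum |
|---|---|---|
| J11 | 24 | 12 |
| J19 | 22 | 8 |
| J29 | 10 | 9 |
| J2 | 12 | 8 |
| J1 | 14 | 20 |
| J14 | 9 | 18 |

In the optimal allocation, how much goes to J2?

Order the jobs by throughput per CPU-hour: J11 24 > J19 22 > J1 14 > J2 12 > J29 10 > J14 9.
Give J11 12 to hit its cap of 12 — 32 left.
J19 takes 8 to reach its cap of 8 — 24 left.
J1 takes 20 to reach its cap of 20 — 4 left.
J2: +4 (room for 8) → 4. Pool exhausted.

4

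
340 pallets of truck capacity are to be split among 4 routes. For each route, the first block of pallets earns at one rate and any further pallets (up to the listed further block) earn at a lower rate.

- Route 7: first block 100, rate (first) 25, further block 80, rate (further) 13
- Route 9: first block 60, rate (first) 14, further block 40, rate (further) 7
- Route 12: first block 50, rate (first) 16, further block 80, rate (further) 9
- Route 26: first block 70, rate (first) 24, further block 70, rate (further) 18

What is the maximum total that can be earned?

6940

Treat each block as its own option and order by rate: Route 7/T1 25 > Route 26/T1 24 > Route 26/T2 18 > Route 12/T1 16 > Route 9/T1 14 > Route 7/T2 13 > Route 12/T2 9 > Route 9/T2 7.
Route 7/T1 (25): +100 → 240 left.
Route 26 T1 at 24: fill all 70 → 170 left.
Fill Route 26 T2 block (70 at 18) → 100 left.
Fill Route 12 T1 block (50 at 16) → 50 left.
Route 9/T1: +50 of 60 at 14; pool empty.
Total = 25×100 + 24×70 + 18×70 + 16×50 + 14×50 = 6940.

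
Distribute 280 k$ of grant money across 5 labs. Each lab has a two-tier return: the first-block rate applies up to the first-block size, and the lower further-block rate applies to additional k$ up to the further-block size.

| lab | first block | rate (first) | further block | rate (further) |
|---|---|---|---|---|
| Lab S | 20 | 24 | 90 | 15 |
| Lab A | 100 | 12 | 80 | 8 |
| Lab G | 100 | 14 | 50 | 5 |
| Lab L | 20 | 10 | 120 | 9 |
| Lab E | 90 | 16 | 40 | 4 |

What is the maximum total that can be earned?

Treat each block as its own option and order by rate: Lab S/tier1 24 > Lab E/tier1 16 > Lab S/tier2 15 > Lab G/tier1 14 > Lab A/tier1 12 > Lab L/tier1 10 > Lab L/tier2 9 > Lab A/tier2 8 > Lab G/tier2 5 > Lab E/tier2 4.
Fill Lab S tier1 block (20 at 24) — 260 left.
Lab E tier1 at 16: fill all 90 — 170 left.
Lab S/tier2 (15): +90 — 80 left.
80 remain; put them into Lab G tier1 at 14.
Total = 24×20 + 16×90 + 15×90 + 14×80 = 4390.

4390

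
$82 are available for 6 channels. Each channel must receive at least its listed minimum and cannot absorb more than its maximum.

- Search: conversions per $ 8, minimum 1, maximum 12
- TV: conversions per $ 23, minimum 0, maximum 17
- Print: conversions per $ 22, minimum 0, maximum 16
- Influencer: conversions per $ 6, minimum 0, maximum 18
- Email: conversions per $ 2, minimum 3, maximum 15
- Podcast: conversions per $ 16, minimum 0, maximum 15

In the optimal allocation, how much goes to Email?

Meeting every minimum uses 1+0+0+0+3+0 = 4 $, leaving 78.
Order the channels by conversions per $: TV 23 > Print 22 > Podcast 16 > Search 8 > Influencer 6 > Email 2.
TV: +17 to 17 (cap) → 61 left.
Give Print 16 more to hit its cap of 16 → 45 left.
Give Podcast 15 more to hit its cap of 15 → 30 left.
Search takes 11 more to reach its cap of 12 → 19 left.
Influencer: +18 to 18 (cap) → 1 left.
Only 1 left; Email takes them to reach 4.

4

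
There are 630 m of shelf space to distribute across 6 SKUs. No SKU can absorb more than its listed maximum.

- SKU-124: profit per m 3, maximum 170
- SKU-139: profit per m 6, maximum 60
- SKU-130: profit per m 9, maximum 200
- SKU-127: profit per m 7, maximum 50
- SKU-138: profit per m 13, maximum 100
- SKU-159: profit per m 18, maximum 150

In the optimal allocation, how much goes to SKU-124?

70

Order the SKUs by profit per m: SKU-159 18 > SKU-138 13 > SKU-130 9 > SKU-127 7 > SKU-139 6 > SKU-124 3.
SKU-159: +150 to 150 (cap) ; 480 left.
SKU-138: +100 to 100 (cap) ; 380 left.
Give SKU-130 200 to hit its cap of 200 ; 180 left.
Give SKU-127 50 to hit its cap of 50 ; 130 left.
SKU-139 takes 60 to reach its cap of 60 ; 70 left.
SKU-124: +70 (room for 170) → 70. Pool exhausted.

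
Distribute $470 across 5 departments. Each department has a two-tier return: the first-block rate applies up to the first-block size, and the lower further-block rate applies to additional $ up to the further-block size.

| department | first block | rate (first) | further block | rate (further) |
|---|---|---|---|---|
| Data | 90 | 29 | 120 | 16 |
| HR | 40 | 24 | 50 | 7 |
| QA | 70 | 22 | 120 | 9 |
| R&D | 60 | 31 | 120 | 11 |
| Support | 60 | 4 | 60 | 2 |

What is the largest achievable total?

Treat each block as its own option and order by rate: R&D/first 31 > Data/first 29 > HR/first 24 > QA/first 22 > Data/second 16 > R&D/second 11 > QA/second 9 > HR/second 7 > Support/first 4 > Support/second 2.
R&D first at 31: fill all 60 ; 410 left.
Fill Data first block (90 at 29) ; 320 left.
HR/first (24): +40 ; 280 left.
Fill QA first block (70 at 22) ; 210 left.
Data/second (16): +120 ; 90 left.
90 remain; put them into R&D second at 11.
Total = 31×60 + 29×90 + 24×40 + 22×70 + 16×120 + 11×90 = 9880.

9880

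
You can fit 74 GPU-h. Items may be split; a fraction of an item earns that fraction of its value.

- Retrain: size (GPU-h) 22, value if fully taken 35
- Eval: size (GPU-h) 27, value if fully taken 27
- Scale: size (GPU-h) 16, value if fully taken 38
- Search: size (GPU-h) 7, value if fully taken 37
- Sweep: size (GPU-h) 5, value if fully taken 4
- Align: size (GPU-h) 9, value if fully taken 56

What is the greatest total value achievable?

Rank by value-to-size ratio: Align 56/9≈6.22, Search 37/7≈5.29, Scale 38/16≈2.38, Retrain 35/22≈1.59, Eval 27/27≈1, Sweep 4/5≈0.8.
Take all of Align (9 GPU-h, value 56) — 65 GPU-h left.
All 7 GPU-h of Search fit (value 37) — 58 remain.
Take all of Scale (16 GPU-h, value 38) — 42 GPU-h left.
Retrain: take in full, 22 GPU-h for value 35 — 20 left.
Fill the last 20 GPU-h with part of Eval: 20/27 of it earns 20.
Total value = 186.

186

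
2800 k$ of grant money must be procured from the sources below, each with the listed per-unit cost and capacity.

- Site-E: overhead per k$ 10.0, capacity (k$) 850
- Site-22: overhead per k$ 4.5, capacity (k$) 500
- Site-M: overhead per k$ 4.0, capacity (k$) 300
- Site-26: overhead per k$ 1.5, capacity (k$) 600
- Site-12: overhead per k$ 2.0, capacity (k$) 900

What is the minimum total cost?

Cheapest first:
Site-26 (1.5): use full 600 → 2200 k$ to go.
Site-12 at 2.0: take all 900 k$ → 1300 still needed.
Site-M at 4.0: take all 300 k$ → 1000 still needed.
Site-22 at 4.5: take all 500 k$ → 500 still needed.
Site-E at 10.0: take 500 of its 850 → requirement met.
Cost = 600×1.5 + 900×2.0 + 300×4.0 + 500×4.5 + 500×10.0 = 11150.

11150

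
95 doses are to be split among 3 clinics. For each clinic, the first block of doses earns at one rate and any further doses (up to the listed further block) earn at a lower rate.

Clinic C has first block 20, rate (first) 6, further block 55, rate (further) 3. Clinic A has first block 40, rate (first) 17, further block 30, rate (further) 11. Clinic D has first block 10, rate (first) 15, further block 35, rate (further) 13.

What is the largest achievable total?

1395

Treat each block as its own option and order by rate: Clinic A/first 17 > Clinic D/first 15 > Clinic D/second 13 > Clinic A/second 11 > Clinic C/first 6 > Clinic C/second 3.
Fill Clinic A first block (40 at 17) — 55 left.
Clinic D first at 15: fill all 10 — 45 left.
Clinic D second at 13: fill all 35 — 10 left.
10 remain; put them into Clinic A second at 11.
Total = 17×40 + 15×10 + 13×35 + 11×10 = 1395.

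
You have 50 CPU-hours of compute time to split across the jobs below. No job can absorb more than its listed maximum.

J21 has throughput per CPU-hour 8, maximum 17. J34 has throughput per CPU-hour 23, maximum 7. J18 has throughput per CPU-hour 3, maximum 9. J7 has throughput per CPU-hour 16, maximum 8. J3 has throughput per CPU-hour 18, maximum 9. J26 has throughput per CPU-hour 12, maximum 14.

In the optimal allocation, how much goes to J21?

Order the jobs by throughput per CPU-hour: J34 23 > J3 18 > J7 16 > J26 12 > J21 8 > J18 3.
J34 takes 7 to reach its cap of 7 ; 43 left.
J3 takes 9 to reach its cap of 9 ; 34 left.
J7 takes 8 to reach its cap of 8 ; 26 left.
Give J26 14 to hit its cap of 14 ; 12 left.
J21 has room for 17 but only 12 remain, so it gets 12.

12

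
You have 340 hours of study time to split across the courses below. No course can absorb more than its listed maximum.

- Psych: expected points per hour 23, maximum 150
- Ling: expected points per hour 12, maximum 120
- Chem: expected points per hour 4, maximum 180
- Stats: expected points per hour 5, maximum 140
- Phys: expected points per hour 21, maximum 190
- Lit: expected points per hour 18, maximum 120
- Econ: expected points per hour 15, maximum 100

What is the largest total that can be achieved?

7440

Rank by expected points per hour: Psych 23 > Phys 21 > Lit 18 > Econ 15 > Ling 12 > Stats 5 > Chem 4.
Psych takes 150 to reach its cap of 150 → 190 left.
Phys takes 190 to reach its cap of 190 → 0 left.
Total = 23×150 + 21×190 = 7440.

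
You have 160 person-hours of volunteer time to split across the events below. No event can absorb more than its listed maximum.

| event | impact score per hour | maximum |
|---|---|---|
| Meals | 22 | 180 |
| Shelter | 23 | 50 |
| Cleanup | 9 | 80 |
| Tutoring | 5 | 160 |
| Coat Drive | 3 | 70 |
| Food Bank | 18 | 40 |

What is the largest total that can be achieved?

Rank by impact score per hour: Shelter 23 > Meals 22 > Food Bank 18 > Cleanup 9 > Tutoring 5 > Coat Drive 3.
Shelter: +50 to 50 (cap) → 110 left.
Meals has room for 180 but only 110 remain, so it gets 110.
Total = 22×110 + 23×50 = 3570.

3570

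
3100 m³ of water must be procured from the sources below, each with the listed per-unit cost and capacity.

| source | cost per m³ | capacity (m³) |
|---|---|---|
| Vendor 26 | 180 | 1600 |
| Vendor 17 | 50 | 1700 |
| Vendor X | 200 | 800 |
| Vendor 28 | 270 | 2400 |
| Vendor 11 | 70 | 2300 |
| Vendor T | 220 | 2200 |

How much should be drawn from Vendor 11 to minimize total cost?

1400

Fill from the cheapest source first.
Vendor 17 at 50: take all 1700 m³ ; 1400 still needed.
Vendor 11 at 70: take 1400 of its 2300 ; requirement met.
Vendor 26, Vendor X, Vendor T, Vendor 28: unused.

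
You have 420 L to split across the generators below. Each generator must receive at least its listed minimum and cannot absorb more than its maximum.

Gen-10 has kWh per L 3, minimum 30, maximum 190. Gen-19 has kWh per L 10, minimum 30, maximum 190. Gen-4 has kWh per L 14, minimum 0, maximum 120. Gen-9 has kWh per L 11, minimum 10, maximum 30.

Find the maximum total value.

Meeting every minimum uses 30+30+0+10 = 70 L, leaving 350.
Highest kWh per L first: Gen-4 14 > Gen-9 11 > Gen-19 10 > Gen-10 3.
Gen-4 takes 120 more to reach its cap of 120 → 230 left.
Gen-9: +20 to 30 (cap) → 210 left.
Give Gen-19 160 more to hit its cap of 190 → 50 left.
Gen-10: +50 (room for 160) → 80. Pool exhausted.
Total = 3×80 + 10×190 + 14×120 + 11×30 = 4150.

4150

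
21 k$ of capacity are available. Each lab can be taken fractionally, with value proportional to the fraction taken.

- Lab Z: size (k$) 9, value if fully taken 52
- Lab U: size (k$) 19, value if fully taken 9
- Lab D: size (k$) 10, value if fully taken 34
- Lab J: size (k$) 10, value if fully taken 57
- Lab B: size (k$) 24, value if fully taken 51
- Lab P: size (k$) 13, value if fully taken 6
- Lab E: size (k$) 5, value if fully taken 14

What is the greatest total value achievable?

Best value per unit of size first: Lab Z 52/9≈5.78, Lab J 57/10≈5.7, Lab D 34/10≈3.4, Lab E 14/5≈2.8, Lab B 51/24≈2.12, Lab U 9/19≈0.474, Lab P 6/13≈0.462.
All 9 k$ of Lab Z fit (value 52) → 12 remain.
Take all of Lab J (10 k$, value 57) → 2 k$ left.
Only 2 k$ remain; take 2/10 of Lab D for value 34×2/10 = 6.8.
Total value = 115.8.

115.8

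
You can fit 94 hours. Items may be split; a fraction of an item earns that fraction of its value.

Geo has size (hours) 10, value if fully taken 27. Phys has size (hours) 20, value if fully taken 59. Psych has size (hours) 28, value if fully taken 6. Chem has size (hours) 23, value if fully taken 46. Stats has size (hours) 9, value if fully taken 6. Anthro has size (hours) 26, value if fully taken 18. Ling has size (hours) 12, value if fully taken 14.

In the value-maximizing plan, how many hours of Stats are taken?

Sort by value density: Phys 59/20≈2.95, Geo 27/10≈2.7, Chem 46/23≈2, Ling 14/12≈1.17, Anthro 18/26≈0.692, Stats 6/9≈0.667, Psych 6/28≈0.214.
Take all of Phys (20 hours, value 59) — 74 hours left.
Take all of Geo (10 hours, value 27) — 64 hours left.
All 23 hours of Chem fit (value 46) — 41 remain.
Ling: take in full, 12 hours for value 14 — 29 left.
Anthro: take in full, 26 hours for value 18 — 3 left.
Only 3 hours remain; take 3/9 of Stats for value 6×3/9 = 2.

3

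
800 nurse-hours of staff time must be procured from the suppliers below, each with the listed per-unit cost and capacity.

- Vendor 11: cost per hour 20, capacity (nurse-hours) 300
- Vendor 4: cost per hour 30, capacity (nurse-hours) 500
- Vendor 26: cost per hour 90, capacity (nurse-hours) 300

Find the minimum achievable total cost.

21000

Fill from the cheapest supplier first.
Vendor 11 at 20: take all 300 nurse-hours ; 500 still needed.
Take 500 from Vendor 4 at 30 ; need 0 more.
Vendor 26: unused.
Cost = 300×20 + 500×30 = 21000.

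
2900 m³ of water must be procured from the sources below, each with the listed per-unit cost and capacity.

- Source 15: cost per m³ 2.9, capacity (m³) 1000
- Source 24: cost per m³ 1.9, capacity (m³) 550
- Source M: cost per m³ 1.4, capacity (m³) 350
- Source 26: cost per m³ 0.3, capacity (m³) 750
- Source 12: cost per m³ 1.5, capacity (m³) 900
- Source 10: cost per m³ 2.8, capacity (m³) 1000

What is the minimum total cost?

4090

Fill from the cheapest source first.
Source 26 (0.3): use full 750 — 2150 m³ to go.
Take 350 from Source M at 1.4 — need 1800 more.
Take 900 from Source 12 at 1.5 — need 900 more.
Source 24 (1.9): use full 550 — 350 m³ to go.
Source 10 (2.8): take the remaining 350 — done.
Source 15: unused.
Cost = 750×0.3 + 350×1.4 + 900×1.5 + 550×1.9 + 350×2.8 = 4090.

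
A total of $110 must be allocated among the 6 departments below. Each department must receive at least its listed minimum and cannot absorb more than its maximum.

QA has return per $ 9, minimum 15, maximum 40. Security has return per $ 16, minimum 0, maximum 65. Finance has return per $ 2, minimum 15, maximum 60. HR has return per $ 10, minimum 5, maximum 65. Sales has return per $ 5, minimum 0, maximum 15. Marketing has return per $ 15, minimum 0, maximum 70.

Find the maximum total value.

1405

Meeting every minimum uses 15+0+15+5+0+0 = 35 $, leaving 75.
Highest return per $ first: Security 16 > Marketing 15 > HR 10 > QA 9 > Sales 5 > Finance 2.
Security takes 65 more to reach its cap of 65 — 10 left.
Marketing has room for 70 more but only 10 remain, so it gets 10.
Total = 9×15 + 16×65 + 2×15 + 10×5 + 15×10 = 1405.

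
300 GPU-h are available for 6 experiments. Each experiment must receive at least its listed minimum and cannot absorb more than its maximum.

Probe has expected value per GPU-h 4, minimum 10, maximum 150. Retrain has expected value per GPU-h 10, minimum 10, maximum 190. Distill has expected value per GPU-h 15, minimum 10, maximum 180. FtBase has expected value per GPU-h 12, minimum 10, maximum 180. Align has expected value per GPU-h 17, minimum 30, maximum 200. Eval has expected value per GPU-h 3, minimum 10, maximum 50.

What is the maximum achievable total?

4590

Meeting every minimum uses 10+10+10+10+30+10 = 80 GPU-h, leaving 220.
Rank by expected value per GPU-h: Align 17 > Distill 15 > FtBase 12 > Retrain 10 > Probe 4 > Eval 3.
Align: +170 to 200 (cap) ; 50 left.
Only 50 left; Distill takes them to reach 60.
Total = 4×10 + 10×10 + 15×60 + 12×10 + 17×200 + 3×10 = 4590.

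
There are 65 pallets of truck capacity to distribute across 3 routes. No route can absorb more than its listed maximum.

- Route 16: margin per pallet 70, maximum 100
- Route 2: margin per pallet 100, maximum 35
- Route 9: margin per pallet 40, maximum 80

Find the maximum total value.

Rank by margin per pallet: Route 2 100 > Route 16 70 > Route 9 40.
Route 2 takes 35 to reach its cap of 35 → 30 left.
Route 16: +30 (room for 100) → 30. Pool exhausted.
Total = 70×30 + 100×35 = 5600.

5600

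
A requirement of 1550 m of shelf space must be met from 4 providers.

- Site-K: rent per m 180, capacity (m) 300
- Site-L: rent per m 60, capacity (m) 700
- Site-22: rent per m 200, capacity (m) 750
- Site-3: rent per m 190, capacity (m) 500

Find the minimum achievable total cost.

Cheapest first:
Site-L at 60: take all 700 m → 850 still needed.
Site-K at 180: take all 300 m → 550 still needed.
Take 500 from Site-3 at 190 → need 50 more.
Take 50 from Site-22 at 200 to finish.
Cost = 700×60 + 300×180 + 500×190 + 50×200 = 201000.

201000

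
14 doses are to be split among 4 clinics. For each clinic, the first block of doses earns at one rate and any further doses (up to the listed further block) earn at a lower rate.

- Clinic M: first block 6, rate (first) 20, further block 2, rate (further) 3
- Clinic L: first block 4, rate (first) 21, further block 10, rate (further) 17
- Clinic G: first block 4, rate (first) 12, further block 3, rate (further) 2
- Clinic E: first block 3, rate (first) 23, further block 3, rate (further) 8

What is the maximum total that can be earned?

Rank every tier by rate: Clinic E/tier1 23 > Clinic L/tier1 21 > Clinic M/tier1 20 > Clinic L/tier2 17 > Clinic G/tier1 12 > Clinic E/tier2 8 > Clinic M/tier2 3 > Clinic G/tier2 2.
Clinic E/tier1 (23): +3 ; 11 left.
Clinic L tier1 at 21: fill all 4 ; 7 left.
Fill Clinic M tier1 block (6 at 20) ; 1 left.
Clinic L tier2 at 17: only 1 left, fill 1.
Total = 23×3 + 21×4 + 20×6 + 17×1 = 290.

290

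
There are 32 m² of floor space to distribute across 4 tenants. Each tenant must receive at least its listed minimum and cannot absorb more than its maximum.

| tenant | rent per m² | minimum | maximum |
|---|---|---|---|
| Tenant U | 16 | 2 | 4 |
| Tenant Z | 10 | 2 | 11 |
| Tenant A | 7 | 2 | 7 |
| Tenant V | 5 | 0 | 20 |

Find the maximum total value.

273

Meeting every minimum uses 2+2+2+0 = 6 m², leaving 26.
Order the tenants by rent per m²: Tenant U 16 > Tenant Z 10 > Tenant A 7 > Tenant V 5.
Tenant U takes 2 more to reach its cap of 4 — 24 left.
Tenant Z takes 9 more to reach its cap of 11 — 15 left.
Tenant A: +5 to 7 (cap) — 10 left.
Only 10 left; Tenant V takes them to reach 10.
Total = 16×4 + 10×11 + 7×7 + 5×10 = 273.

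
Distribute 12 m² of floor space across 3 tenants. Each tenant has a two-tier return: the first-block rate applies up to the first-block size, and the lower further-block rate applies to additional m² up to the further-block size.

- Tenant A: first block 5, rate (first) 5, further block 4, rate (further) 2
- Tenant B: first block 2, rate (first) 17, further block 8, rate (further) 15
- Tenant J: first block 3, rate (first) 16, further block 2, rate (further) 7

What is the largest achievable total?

Treat each block as its own option and order by rate: Tenant B/T1 17 > Tenant J/T1 16 > Tenant B/T2 15 > Tenant J/T2 7 > Tenant A/T1 5 > Tenant A/T2 2.
Tenant B/T1 (17): +2 — 10 left.
Tenant J/T1 (16): +3 — 7 left.
Tenant B/T2: +7 of 8 at 15; pool empty.
Total = 17×2 + 16×3 + 15×7 = 187.

187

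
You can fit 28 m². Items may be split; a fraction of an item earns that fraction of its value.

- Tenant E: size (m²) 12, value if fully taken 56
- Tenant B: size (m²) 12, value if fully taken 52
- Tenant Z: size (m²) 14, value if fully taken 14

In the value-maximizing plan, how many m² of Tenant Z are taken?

Sort by value density: Tenant E 56/12≈4.67, Tenant B 52/12≈4.33, Tenant Z 14/14≈1.
All 12 m² of Tenant E fit (value 56) → 16 remain.
Take all of Tenant B (12 m², value 52) → 4 m² left.
4 m² left: a 4/14 share of Tenant Z gives 14×4/14 = 4.

4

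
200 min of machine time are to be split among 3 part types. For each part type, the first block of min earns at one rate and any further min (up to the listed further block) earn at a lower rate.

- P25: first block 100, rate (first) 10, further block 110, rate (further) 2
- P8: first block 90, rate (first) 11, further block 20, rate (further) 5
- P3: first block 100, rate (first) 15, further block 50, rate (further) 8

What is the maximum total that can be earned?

Order all 6 blocks by rate: P3/tier1 15 > P8/tier1 11 > P25/tier1 10 > P3/tier2 8 > P8/tier2 5 > P25/tier2 2.
P3 tier1 at 15: fill all 100 — 100 left.
P8/tier1 (11): +90 — 10 left.
P25 tier1 at 10: only 10 left, fill 10.
Total = 15×100 + 11×90 + 10×10 = 2590.

2590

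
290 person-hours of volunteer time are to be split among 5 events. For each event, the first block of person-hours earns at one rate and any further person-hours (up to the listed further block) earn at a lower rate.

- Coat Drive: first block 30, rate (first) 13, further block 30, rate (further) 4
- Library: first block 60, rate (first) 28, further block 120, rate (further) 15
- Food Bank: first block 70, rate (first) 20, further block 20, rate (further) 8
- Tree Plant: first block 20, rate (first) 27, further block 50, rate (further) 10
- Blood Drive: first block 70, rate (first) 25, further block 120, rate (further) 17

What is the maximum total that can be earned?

Treat each block as its own option and order by rate: Library/first 28 > Tree Plant/first 27 > Blood Drive/first 25 > Food Bank/first 20 > Blood Drive/second 17 > Library/second 15 > Coat Drive/first 13 > Tree Plant/second 10 > Food Bank/second 8 > Coat Drive/second 4.
Library first at 28: fill all 60 → 230 left.
Tree Plant first at 27: fill all 20 → 210 left.
Blood Drive/first (25): +70 → 140 left.
Food Bank first at 20: fill all 70 → 70 left.
Blood Drive/second: +70 of 120 at 17; pool empty.
Total = 28×60 + 27×20 + 25×70 + 20×70 + 17×70 = 6560.

6560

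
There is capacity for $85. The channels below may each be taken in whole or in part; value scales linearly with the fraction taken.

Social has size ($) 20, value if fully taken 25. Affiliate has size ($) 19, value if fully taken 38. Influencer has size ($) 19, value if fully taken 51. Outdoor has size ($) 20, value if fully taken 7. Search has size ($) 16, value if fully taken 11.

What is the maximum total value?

Rank by value-to-size ratio: Influencer 51/19≈2.68, Affiliate 38/19≈2, Social 25/20≈1.25, Search 11/16≈0.688, Outdoor 7/20≈0.35.
Take all of Influencer (19 $, value 51) ; 66 $ left.
Affiliate: take in full, 19 $ for value 38 ; 47 left.
All 20 $ of Social fit (value 25) ; 27 remain.
All 16 $ of Search fit (value 11) ; 11 remain.
11 $ left: a 11/20 share of Outdoor gives 7×11/20 = 3.85.
Total value = 128.85.

128.85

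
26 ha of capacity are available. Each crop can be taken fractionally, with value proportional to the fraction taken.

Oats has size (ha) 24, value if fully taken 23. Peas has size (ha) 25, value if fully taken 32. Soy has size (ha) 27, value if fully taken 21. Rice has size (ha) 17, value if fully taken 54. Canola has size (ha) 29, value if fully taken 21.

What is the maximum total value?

65.52

Best value per unit of size first: Rice 54/17≈3.18, Peas 32/25≈1.28, Oats 23/24≈0.958, Soy 21/27≈0.778, Canola 21/29≈0.724.
Take all of Rice (17 ha, value 54) ; 9 ha left.
Only 9 ha remain; take 9/25 of Peas for value 32×9/25 = 11.52.
Total value = 65.52.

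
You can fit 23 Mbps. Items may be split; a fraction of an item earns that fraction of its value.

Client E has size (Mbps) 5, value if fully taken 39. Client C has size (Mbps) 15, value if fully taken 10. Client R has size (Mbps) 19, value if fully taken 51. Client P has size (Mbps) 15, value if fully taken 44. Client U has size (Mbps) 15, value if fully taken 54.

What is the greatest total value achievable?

101.8

Rank by value-to-size ratio: Client E 39/5≈7.8, Client U 54/15≈3.6, Client P 44/15≈2.93, Client R 51/19≈2.68, Client C 10/15≈0.667.
All 5 Mbps of Client E fit (value 39) → 18 remain.
Client U: take in full, 15 Mbps for value 54 → 3 left.
Only 3 Mbps remain; take 3/15 of Client P for value 44×3/15 = 8.8.
Total value = 101.8.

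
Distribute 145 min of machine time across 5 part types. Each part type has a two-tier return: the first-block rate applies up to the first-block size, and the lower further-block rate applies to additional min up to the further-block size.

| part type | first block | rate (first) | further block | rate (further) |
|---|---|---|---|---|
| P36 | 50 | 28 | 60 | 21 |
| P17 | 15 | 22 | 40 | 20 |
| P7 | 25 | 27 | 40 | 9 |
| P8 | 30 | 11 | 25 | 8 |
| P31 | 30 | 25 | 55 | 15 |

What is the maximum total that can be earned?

Order all 10 blocks by rate: P36/first 28 > P7/first 27 > P31/first 25 > P17/first 22 > P36/second 21 > P17/second 20 > P31/second 15 > P8/first 11 > P7/second 9 > P8/second 8.
P36/first (28): +50 ; 95 left.
Fill P7 first block (25 at 27) ; 70 left.
P31/first (25): +30 ; 40 left.
P17/first (22): +15 ; 25 left.
25 remain; put them into P36 second at 21.
Total = 28×50 + 27×25 + 25×30 + 22×15 + 21×25 = 3680.

3680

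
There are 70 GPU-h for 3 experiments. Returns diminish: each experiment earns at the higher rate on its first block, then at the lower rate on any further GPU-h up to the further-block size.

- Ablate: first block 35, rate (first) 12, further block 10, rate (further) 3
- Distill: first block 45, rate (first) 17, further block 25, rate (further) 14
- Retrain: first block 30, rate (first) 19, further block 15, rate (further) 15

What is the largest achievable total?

1250

Rank every tier by rate: Retrain/tier1 19 > Distill/tier1 17 > Retrain/tier2 15 > Distill/tier2 14 > Ablate/tier1 12 > Ablate/tier2 3.
Retrain/tier1 (19): +30 → 40 left.
Distill tier1 at 17: only 40 left, fill 40.
Total = 19×30 + 17×40 = 1250.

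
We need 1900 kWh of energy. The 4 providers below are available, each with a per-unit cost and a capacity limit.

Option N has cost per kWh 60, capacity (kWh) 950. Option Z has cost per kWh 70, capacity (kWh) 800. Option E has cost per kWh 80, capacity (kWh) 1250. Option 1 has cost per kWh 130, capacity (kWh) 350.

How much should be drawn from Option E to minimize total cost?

Fill from the cheapest provider first.
Option N (60): use full 950 — 950 kWh to go.
Option Z (70): use full 800 — 150 kWh to go.
Option E at 80: take 150 of its 1250 — requirement met.
Option 1: unused.

150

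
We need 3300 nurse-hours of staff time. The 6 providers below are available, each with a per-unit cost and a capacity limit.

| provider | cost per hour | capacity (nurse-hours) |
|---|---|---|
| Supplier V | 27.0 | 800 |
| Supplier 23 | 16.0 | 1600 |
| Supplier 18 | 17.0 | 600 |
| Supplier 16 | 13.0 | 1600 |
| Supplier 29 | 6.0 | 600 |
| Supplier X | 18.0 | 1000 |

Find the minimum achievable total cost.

Fill from the cheapest provider first.
Take 600 from Supplier 29 at 6.0 → need 2700 more.
Supplier 16 (13.0): use full 1600 → 1100 nurse-hours to go.
Take 1100 from Supplier 23 at 16.0 to finish.
Supplier 18, Supplier X, Supplier V: unused.
Cost = 600×6.0 + 1600×13.0 + 1100×16.0 = 42000.

42000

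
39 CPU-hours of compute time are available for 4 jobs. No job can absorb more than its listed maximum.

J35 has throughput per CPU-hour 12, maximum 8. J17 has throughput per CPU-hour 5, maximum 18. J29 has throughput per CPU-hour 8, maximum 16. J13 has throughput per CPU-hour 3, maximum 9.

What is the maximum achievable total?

Order the jobs by throughput per CPU-hour: J35 12 > J29 8 > J17 5 > J13 3.
Give J35 8 to hit its cap of 8 — 31 left.
J29: +16 to 16 (cap) — 15 left.
J17 has room for 18 but only 15 remain, so it gets 15.
Total = 12×8 + 5×15 + 8×16 = 299.

299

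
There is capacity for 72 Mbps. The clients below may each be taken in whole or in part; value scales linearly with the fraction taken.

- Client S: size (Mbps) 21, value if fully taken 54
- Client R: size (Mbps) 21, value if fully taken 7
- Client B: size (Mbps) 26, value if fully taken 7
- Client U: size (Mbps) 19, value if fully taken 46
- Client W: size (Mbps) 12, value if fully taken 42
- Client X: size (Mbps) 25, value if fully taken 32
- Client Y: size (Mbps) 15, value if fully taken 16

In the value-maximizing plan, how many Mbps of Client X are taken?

Rank by value-to-size ratio: Client W 42/12≈3.5, Client S 54/21≈2.57, Client U 46/19≈2.42, Client X 32/25≈1.28, Client Y 16/15≈1.07, Client R 7/21≈0.333, Client B 7/26≈0.269.
Take all of Client W (12 Mbps, value 42) — 60 Mbps left.
Take all of Client S (21 Mbps, value 54) — 39 Mbps left.
All 19 Mbps of Client U fit (value 46) — 20 remain.
Fill the last 20 Mbps with part of Client X: 20/25 of it earns 25.6.

20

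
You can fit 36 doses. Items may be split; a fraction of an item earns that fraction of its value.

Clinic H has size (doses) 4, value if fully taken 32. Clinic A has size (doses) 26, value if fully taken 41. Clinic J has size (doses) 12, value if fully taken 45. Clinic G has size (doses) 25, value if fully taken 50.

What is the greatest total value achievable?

117

Best value per unit of size first: Clinic H 32/4≈8, Clinic J 45/12≈3.75, Clinic G 50/25≈2, Clinic A 41/26≈1.58.
Clinic H: take in full, 4 doses for value 32 ; 32 left.
Take all of Clinic J (12 doses, value 45) ; 20 doses left.
Only 20 doses remain; take 20/25 of Clinic G for value 50×20/25 = 40.
Total value = 117.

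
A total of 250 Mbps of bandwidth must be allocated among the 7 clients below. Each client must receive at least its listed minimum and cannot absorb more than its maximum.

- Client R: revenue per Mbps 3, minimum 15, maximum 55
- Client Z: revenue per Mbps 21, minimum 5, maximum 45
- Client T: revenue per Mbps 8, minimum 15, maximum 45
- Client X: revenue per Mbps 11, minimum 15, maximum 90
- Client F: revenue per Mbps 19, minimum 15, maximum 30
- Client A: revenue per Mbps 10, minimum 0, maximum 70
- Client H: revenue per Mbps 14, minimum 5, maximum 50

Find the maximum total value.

3420

Meeting every minimum uses 15+5+15+15+15+0+5 = 70 Mbps, leaving 180.
Order the clients by revenue per Mbps: Client Z 21 > Client F 19 > Client H 14 > Client X 11 > Client A 10 > Client T 8 > Client R 3.
Client Z takes 40 more to reach its cap of 45 → 140 left.
Client F takes 15 more to reach its cap of 30 → 125 left.
Client H takes 45 more to reach its cap of 50 → 80 left.
Client X takes 75 more to reach its cap of 90 → 5 left.
Only 5 left; Client A takes them to reach 5.
Total = 3×15 + 21×45 + 8×15 + 11×90 + 19×30 + 10×5 + 14×50 = 3420.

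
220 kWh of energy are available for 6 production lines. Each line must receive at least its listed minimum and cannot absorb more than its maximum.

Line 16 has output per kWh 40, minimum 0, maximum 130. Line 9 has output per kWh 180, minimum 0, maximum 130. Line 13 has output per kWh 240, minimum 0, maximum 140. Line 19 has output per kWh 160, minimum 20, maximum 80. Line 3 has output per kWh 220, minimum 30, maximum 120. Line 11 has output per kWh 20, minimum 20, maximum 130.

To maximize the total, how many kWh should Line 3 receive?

40

Meeting every minimum uses 0+0+0+20+30+20 = 70 kWh, leaving 150.
Order the production lines by output per kWh: Line 13 240 > Line 3 220 > Line 9 180 > Line 19 160 > Line 16 40 > Line 11 20.
Line 13 takes 140 more to reach its cap of 140 → 10 left.
Line 3 has room for 90 more but only 10 remain, so it gets 40.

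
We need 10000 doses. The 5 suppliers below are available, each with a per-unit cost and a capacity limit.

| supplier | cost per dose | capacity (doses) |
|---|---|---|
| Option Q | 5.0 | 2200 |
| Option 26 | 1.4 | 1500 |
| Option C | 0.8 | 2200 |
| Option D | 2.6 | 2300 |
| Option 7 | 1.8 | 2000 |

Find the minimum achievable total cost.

Cheapest first:
Option C (0.8): use full 2200 → 7800 doses to go.
Take 1500 from Option 26 at 1.4 → need 6300 more.
Take 2000 from Option 7 at 1.8 → need 4300 more.
Take 2300 from Option D at 2.6 → need 2000 more.
Option Q (5.0): take the remaining 2000 → done.
Cost = 2200×0.8 + 1500×1.4 + 2000×1.8 + 2300×2.6 + 2000×5.0 = 23440.

23440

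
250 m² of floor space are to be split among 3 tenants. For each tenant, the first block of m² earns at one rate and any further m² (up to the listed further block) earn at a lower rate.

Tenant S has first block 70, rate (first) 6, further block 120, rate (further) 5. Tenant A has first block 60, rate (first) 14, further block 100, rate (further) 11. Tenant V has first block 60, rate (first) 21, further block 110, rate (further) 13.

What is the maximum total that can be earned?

Treat each block as its own option and order by rate: Tenant V/first 21 > Tenant A/first 14 > Tenant V/second 13 > Tenant A/second 11 > Tenant S/first 6 > Tenant S/second 5.
Tenant V first at 21: fill all 60 — 190 left.
Tenant A/first (14): +60 — 130 left.
Tenant V second at 13: fill all 110 — 20 left.
Tenant A second at 11: only 20 left, fill 20.
Total = 21×60 + 14×60 + 13×110 + 11×20 = 3750.

3750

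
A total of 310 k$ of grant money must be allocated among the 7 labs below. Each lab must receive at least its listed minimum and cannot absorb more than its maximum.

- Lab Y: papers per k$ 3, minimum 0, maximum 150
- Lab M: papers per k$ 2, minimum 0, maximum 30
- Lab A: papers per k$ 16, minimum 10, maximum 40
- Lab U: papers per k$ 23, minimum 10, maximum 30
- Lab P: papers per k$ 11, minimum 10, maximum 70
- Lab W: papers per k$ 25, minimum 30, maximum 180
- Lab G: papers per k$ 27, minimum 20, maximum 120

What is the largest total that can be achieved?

7740

Meeting every minimum uses 0+0+10+10+10+30+20 = 80 k$, leaving 230.
Rank by papers per k$: Lab G 27 > Lab W 25 > Lab U 23 > Lab A 16 > Lab P 11 > Lab Y 3 > Lab M 2.
Lab G takes 100 more to reach its cap of 120 ; 130 left.
Only 130 left; Lab W takes them to reach 160.
Total = 16×10 + 23×10 + 11×10 + 25×160 + 27×120 = 7740.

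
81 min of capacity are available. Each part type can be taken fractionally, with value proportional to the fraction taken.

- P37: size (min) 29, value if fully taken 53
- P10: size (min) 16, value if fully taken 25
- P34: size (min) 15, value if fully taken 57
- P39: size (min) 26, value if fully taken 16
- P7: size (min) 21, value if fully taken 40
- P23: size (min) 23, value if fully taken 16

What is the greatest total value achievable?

Sort by value density: P34 57/15≈3.8, P7 40/21≈1.9, P37 53/29≈1.83, P10 25/16≈1.56, P23 16/23≈0.696, P39 16/26≈0.615.
All 15 min of P34 fit (value 57) — 66 remain.
Take all of P7 (21 min, value 40) — 45 min left.
All 29 min of P37 fit (value 53) — 16 remain.
Take all of P10 (16 min, value 25) — 0 min left.
Total value = 175.

175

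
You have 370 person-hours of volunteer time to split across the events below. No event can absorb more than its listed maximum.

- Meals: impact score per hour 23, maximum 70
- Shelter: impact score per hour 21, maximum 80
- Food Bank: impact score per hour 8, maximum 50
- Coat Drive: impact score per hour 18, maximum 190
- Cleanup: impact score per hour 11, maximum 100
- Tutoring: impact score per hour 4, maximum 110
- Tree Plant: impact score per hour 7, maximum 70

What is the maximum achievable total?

Highest impact score per hour first: Meals 23 > Shelter 21 > Coat Drive 18 > Cleanup 11 > Food Bank 8 > Tree Plant 7 > Tutoring 4.
Meals takes 70 to reach its cap of 70 ; 300 left.
Shelter: +80 to 80 (cap) ; 220 left.
Coat Drive takes 190 to reach its cap of 190 ; 30 left.
Only 30 left; Cleanup takes them to reach 30.
Total = 23×70 + 21×80 + 18×190 + 11×30 = 7040.

7040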